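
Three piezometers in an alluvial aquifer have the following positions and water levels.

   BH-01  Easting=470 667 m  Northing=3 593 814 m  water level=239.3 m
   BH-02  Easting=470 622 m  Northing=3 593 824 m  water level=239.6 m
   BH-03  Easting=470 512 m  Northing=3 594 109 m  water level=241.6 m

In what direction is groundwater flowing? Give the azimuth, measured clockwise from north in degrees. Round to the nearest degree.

Differences from BH-01: to BH-02 (Δx, Δy, Δh) = (-45, 10, +0.3); to BH-03 = (-155, 295, +2.3).
Determinant of the coordinate differences = (-45)·295 − (-155)·10 = -11725.
∂h/∂x = [(+0.3)·295 − (+2.3)·10] / -11725 = -0.005586
∂h/∂y = [(-45)·(+2.3) − (-155)·(+0.3)] / -11725 = +0.004861
Flow direction (−∇h) has components (+0.005586 E, -0.004861 N).
Azimuth = atan2(E, N) = atan2(+0.005586, -0.004861) = 131.0° ≈ 131°.

131°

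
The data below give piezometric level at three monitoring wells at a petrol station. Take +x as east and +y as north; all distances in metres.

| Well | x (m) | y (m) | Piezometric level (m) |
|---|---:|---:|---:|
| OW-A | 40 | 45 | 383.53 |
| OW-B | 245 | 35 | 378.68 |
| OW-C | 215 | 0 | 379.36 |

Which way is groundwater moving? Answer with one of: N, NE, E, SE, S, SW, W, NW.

E

Taking OW-A as reference: OW-B−OW-A = (205, -10, -4.85); OW-C−OW-A = (175, -45, -4.17).
Determinant of the coordinate differences = 205·(-45) − 175·(-10) = -7475.
∂h/∂x = [(-4.85)·(-45) − (-4.17)·(-10)] / -7475 = -0.02362
∂h/∂y = [205·(-4.17) − 175·(-4.85)] / -7475 = +0.0008161
Flow = −∇h = (+0.02362 east, -0.0008161 north), which points east.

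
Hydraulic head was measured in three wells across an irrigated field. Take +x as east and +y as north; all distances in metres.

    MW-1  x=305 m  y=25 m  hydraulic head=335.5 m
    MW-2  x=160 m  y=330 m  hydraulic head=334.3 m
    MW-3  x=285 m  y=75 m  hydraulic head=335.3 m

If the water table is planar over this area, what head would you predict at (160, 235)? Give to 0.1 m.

Three-point gradient (reference MW-1): Δ to MW-2 = (-145, 305, -1.2), Δ to MW-3 = (-20, 50, -0.2).
∂h/∂x = -0.0008696, ∂h/∂y = -0.004348 (det = -1150).
h(160, 235) = 335.5 + (-0.0008696)·(-145) + (-0.004348)·(210) = 335.5 +0.126 -0.913 = 334.713 m.

334.7 m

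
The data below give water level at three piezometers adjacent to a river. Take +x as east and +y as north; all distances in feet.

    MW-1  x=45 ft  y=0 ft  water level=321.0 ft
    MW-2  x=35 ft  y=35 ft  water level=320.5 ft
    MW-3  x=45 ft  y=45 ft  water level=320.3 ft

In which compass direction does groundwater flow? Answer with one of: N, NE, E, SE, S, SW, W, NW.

Taking MW-1 as reference: MW-2−MW-1 = (-10, 35, -0.5); MW-3−MW-1 = (0, 45, -0.7).
Determinant of the coordinate differences = (-10)·45 − 0·35 = -450.
∂h/∂x = [(-0.5)·45 − (-0.7)·35] / -450 = -0.004444
∂h/∂y = [(-10)·(-0.7) − 0·(-0.5)] / -450 = -0.01556
Flow = −∇h = (+0.004444 east, +0.01556 north), which points north.

N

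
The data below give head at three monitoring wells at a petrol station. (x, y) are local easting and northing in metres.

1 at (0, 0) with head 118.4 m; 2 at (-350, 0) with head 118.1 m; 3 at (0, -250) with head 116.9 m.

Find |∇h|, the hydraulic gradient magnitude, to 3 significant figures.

0.00606

∂h/∂x = (118.1 − 118.4) / (-350 − 0) = +0.0008571
∂h/∂y = (116.9 − 118.4) / (-250 − 0) = +0.006000
|∇h| = √(0.0008571² + 0.006000²) = 0.006061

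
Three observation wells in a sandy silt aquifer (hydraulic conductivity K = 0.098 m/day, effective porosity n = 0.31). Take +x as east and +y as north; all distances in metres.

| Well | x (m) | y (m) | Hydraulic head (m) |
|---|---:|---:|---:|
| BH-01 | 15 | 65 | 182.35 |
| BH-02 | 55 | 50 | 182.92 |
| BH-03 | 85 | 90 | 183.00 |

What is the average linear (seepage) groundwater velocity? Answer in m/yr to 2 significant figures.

1.6 m/yr

Differences from BH-01: to BH-02 (Δx, Δy, Δh) = (40, -15, +0.57); to BH-03 = (70, 25, +0.65).
Solve a·Δx + b·Δy = Δh: det = 40·25 − 70·(-15) = 2050.
∂h/∂x = [(+0.57)·25 − (+0.65)·(-15)] / 2050 = +0.01171
∂h/∂y = [40·(+0.65) − 70·(+0.57)] / 2050 = -0.006780
|∇h| = √(0.01171² + -0.006780²) = 0.01353
Seepage velocity v = K·i/n = 0.098 × 0.01353 / 0.31 = 0.004277 m/day = 1.562 m/yr.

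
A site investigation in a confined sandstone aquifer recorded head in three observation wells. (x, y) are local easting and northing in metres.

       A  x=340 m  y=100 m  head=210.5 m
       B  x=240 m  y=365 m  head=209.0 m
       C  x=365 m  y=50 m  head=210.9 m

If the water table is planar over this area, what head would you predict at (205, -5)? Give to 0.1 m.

Differences from A: to B (Δx, Δy, Δh) = (-100, 265, -1.5); to C = (25, -50, +0.4).
Determinant of the coordinate differences = (-100)·(-50) − 25·265 = -1625.
∂h/∂x = [(-1.5)·(-50) − (+0.4)·265] / -1625 = +0.01908
∂h/∂y = [(-100)·(+0.4) − 25·(-1.5)] / -1625 = +0.001538
h(205, -5) = 210.5 + (+0.01908)·(-135) + (+0.001538)·(-105) = 210.5 -2.575 -0.162 = 207.763 m.

207.8 m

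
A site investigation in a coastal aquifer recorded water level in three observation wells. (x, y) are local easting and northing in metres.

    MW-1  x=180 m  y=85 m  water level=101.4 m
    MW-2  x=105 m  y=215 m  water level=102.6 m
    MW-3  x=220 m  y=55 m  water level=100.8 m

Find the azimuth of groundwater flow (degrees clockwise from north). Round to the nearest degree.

Three-point gradient (reference MW-1): Δ to MW-2 = (-75, 130, +1.2), Δ to MW-3 = (40, -30, -0.6).
∂h/∂x = -0.01424, ∂h/∂y = +0.001017 (det = -2950).
Flow direction (−∇h) has components (+0.01424 E, -0.001017 N).
Azimuth = atan2(E, N) = atan2(+0.01424, -0.001017) = 94.1° ≈ 094°.

094°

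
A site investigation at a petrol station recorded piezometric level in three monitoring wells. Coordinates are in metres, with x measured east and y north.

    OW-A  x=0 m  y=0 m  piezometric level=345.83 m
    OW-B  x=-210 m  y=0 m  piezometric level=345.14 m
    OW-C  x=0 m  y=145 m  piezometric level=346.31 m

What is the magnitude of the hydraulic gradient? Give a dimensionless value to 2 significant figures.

0.0047

∂h/∂x = (345.14 − 345.83) / (-210 − 0) = +0.003286
∂h/∂y = (346.31 − 345.83) / (145 − 0) = +0.003310
|∇h| = √(0.003286² + 0.003310²) = 0.004664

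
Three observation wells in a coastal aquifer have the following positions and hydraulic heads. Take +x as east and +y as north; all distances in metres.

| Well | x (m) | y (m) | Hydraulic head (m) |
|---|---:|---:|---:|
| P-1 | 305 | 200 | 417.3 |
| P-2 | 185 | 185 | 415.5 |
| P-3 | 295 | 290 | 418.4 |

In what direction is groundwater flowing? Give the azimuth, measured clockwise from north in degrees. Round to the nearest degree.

Differences from P-1: to P-2 (Δx, Δy, Δh) = (-120, -15, -1.8); to P-3 = (-10, 90, +1.1).
Determinant of the coordinate differences = (-120)·90 − (-10)·(-15) = -10950.
∂h/∂x = [(-1.8)·90 − (+1.1)·(-15)] / -10950 = +0.01329
∂h/∂y = [(-120)·(+1.1) − (-10)·(-1.8)] / -10950 = +0.01370
Flow direction (−∇h) has components (-0.01329 E, -0.01370 N).
Azimuth = atan2(E, N) = atan2(-0.01329, -0.01370) = 224.1° ≈ 224°.

224°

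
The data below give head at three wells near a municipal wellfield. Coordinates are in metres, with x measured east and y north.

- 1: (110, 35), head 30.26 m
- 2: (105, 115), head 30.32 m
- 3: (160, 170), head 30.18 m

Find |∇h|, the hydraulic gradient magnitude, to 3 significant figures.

With h = a·x + b·y + c and 1 as origin, the differences give:
  (-5)·a + 80·b = +0.06
  50·a + 135·b = -0.08
Eliminate b (×135 and ×80, subtract): -4675·a = 14.500 → a = ∂h/∂x = -0.003102
Back-substitute: b = ∂h/∂y = +0.0005561.
|∇h| = √(-0.003102² + 0.0005561²) = 0.003151

0.00315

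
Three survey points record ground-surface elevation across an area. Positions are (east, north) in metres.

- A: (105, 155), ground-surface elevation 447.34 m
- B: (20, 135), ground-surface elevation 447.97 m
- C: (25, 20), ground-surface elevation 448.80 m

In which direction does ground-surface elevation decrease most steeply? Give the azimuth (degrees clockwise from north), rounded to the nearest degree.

Taking A as reference: B−A = (-85, -20, +0.63); C−A = (-80, -135, +1.46).
Solve a·Δx + b·Δy = Δz: det = (-85)·(-135) − (-80)·(-20) = 9875.
∂z/∂x = [(+0.63)·(-135) − (+1.46)·(-20)] / 9875 = -0.005656
∂z/∂y = [(-85)·(+1.46) − (-80)·(+0.63)] / 9875 = -0.007463
Steepest decrease is along −∇f: components (+0.005656 E, +0.007463 N).
Azimuth = atan2(+0.005656, +0.007463) = 37.2° ≈ 037°.

037°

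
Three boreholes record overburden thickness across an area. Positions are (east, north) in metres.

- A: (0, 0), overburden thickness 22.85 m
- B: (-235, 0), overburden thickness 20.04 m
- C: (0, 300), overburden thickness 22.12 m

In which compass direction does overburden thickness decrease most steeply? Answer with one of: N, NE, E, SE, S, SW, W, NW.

∂d/∂x = (20.04 − 22.85) / (-235 − 0) = +0.01196
∂d/∂y = (22.12 − 22.85) / (300 − 0) = -0.002433
Steepest decrease is along −∇f = (-0.01196 E, +0.002433 N) → west.

W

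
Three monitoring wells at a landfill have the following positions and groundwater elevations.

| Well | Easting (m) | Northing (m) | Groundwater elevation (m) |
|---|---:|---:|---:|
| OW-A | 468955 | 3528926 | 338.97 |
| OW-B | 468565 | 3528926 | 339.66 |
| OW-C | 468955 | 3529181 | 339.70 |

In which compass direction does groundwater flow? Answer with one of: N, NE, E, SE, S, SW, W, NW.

SE

∂h/∂x = (339.66 − 338.97) / (468565 − 468955) = -0.001769
∂h/∂y = (339.70 − 338.97) / (3529181 − 3528926) = +0.002863
Flow = −∇h = (+0.001769 east, -0.002863 north), which points southeast.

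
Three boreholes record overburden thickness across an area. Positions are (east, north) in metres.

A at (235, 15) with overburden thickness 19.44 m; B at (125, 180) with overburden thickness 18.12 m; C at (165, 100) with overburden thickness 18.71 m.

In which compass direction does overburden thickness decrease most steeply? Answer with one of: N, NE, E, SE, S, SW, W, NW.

Taking A as reference: B−A = (-110, 165, -1.32); C−A = (-70, 85, -0.73).
Determinant of the coordinate differences = (-110)·85 − (-70)·165 = 2200.
∂d/∂x = [(-1.32)·85 − (-0.73)·165] / 2200 = +0.003750
∂d/∂y = [(-110)·(-0.73) − (-70)·(-1.32)] / 2200 = -0.005500
Steepest decrease is along −∇f = (-0.003750 E, +0.005500 N) → northwest.

NW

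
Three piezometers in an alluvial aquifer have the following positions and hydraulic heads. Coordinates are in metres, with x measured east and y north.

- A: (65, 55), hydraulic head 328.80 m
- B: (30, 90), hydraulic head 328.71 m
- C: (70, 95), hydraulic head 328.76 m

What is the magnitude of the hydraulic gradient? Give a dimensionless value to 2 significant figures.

With h = a·x + b·y + c and A as origin, the differences give:
  (-35)·a + 35·b = -0.09
  5·a + 40·b = -0.04
Eliminate b (×40 and ×35, subtract): -1575·a = -2.200 → a = ∂h/∂x = +0.001397
Back-substitute: b = ∂h/∂y = -0.001175.
|∇h| = √(0.001397² + -0.001175²) = 0.001825

0.0018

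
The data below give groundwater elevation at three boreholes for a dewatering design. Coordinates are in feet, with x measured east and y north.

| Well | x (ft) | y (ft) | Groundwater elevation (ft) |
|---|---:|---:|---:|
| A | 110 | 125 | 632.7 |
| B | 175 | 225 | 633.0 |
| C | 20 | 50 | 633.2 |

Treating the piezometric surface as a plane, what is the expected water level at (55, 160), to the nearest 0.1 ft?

Differences from A: to B (Δx, Δy, Δh) = (65, 100, +0.3); to C = (-90, -75, +0.5).
Determinant of the coordinate differences = 65·(-75) − (-90)·100 = 4125.
∂h/∂x = [(+0.3)·(-75) − (+0.5)·100] / 4125 = -0.01758
∂h/∂y = [65·(+0.5) − (-90)·(+0.3)] / 4125 = +0.01442
h(55, 160) = 632.7 + (-0.01758)·(-55) + (+0.01442)·(35) = 632.7 +0.967 +0.505 = 634.172 ft.

634.2 ft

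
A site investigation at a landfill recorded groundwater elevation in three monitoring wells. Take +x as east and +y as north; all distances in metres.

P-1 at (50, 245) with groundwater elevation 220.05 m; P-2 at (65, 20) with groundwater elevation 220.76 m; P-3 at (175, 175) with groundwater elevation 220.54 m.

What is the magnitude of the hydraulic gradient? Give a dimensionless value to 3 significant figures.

Taking P-1 as reference: P-2−P-1 = (15, -225, +0.71); P-3−P-1 = (125, -70, +0.49).
Solve a·Δx + b·Δy = Δh: det = 15·(-70) − 125·(-225) = 27075.
∂h/∂x = [(+0.71)·(-70) − (+0.49)·(-225)] / 27075 = +0.002236
∂h/∂y = [15·(+0.49) − 125·(+0.71)] / 27075 = -0.003006
|∇h| = √(0.002236² + -0.003006²) = 0.003746

0.00375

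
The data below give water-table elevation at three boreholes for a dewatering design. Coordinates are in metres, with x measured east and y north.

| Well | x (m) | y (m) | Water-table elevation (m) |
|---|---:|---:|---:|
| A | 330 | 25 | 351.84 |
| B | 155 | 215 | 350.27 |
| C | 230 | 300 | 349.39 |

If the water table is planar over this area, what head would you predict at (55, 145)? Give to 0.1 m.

351.0 m

With h = a·x + b·y + c and A as origin, the differences give:
  (-175)·a + 190·b = -1.57
  (-100)·a + 275·b = -2.45
Eliminate b (×275 and ×190, subtract): -29125·a = 33.750 → a = ∂h/∂x = -0.001159
Back-substitute: b = ∂h/∂y = -0.009330.
h(55, 145) = 351.84 + (-0.001159)·(-275) + (-0.009330)·(120) = 351.84 +0.319 -1.120 = 351.039 m.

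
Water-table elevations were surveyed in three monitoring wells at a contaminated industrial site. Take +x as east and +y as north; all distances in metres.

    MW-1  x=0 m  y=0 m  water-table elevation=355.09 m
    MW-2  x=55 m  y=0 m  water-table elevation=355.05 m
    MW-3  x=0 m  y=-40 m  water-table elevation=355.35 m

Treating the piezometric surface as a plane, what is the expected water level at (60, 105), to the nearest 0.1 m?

∂h/∂x = (355.05 − 355.09) / (55 − 0) = -0.0007273
∂h/∂y = (355.35 − 355.09) / (-40 − 0) = -0.006500
h(60, 105) = 355.09 + (-0.0007273)·(60) + (-0.006500)·(105) = 355.09 -0.044 -0.683 = 354.364 m.

354.4 m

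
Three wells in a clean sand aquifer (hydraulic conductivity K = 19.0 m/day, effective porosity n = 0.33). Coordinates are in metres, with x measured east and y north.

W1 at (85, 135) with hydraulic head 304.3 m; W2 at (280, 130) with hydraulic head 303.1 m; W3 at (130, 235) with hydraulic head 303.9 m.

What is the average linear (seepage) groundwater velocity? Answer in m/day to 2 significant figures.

With h = a·x + b·y + c and W1 as origin, the differences give:
  195·a + (-5)·b = -1.2
  45·a + 100·b = -0.4
Eliminate b (×100 and ×(-5), subtract): 19725·a = -122.00 → a = ∂h/∂x = -0.006185
Back-substitute: b = ∂h/∂y = -0.001217.
|∇h| = √(-0.006185² + -0.001217²) = 0.006304
Seepage velocity v = K·i/n = 19.0 × 0.006304 / 0.33 = 0.363 m/day.

0.36 m/day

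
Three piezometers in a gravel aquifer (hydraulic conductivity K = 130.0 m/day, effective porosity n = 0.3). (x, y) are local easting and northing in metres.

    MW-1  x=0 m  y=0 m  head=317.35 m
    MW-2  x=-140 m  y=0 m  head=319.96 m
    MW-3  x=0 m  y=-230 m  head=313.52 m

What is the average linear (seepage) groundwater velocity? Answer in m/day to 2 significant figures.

∂h/∂x = (319.96 − 317.35) / (-140 − 0) = -0.01864
∂h/∂y = (313.52 − 317.35) / (-230 − 0) = +0.01665
|∇h| = √(-0.01864² + 0.01665²) = 0.02499
Seepage velocity v = K·i/n = 130.0 × 0.02499 / 0.3 = 10.83 m/day.

11 m/day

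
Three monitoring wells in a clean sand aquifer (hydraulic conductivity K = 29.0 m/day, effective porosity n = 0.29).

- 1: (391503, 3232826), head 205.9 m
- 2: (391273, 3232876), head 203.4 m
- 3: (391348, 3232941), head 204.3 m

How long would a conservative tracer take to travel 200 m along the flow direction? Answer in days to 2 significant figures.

180 days

Three-point gradient (reference 1): Δ to 2 = (-230, 50, -2.5), Δ to 3 = (-155, 115, -1.6).
∂h/∂x = +0.01110, ∂h/∂y = +0.001043 (det = -18700).
|∇h| = √(0.01110² + 0.001043²) = 0.01115
Seepage velocity v = K·i/n = 29.0 × 0.01115 / 0.29 = 1.115 m/day.
t = 200 / 1.115 = 179.4 days.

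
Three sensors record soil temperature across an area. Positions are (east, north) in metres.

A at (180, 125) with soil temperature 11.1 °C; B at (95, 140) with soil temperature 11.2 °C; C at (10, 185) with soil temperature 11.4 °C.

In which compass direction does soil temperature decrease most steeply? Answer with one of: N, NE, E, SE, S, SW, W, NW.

S

Differences from A: to B (Δx, Δy, Δh) = (-85, 15, +0.1); to C = (-170, 60, +0.3).
Determinant of the coordinate differences = (-85)·60 − (-170)·15 = -2550.
∂T/∂x = [(+0.1)·60 − (+0.3)·15] / -2550 = -0.0005882
∂T/∂y = [(-85)·(+0.3) − (-170)·(+0.1)] / -2550 = +0.003333
Steepest decrease is along −∇f = (+0.0005882 E, -0.003333 N) → south.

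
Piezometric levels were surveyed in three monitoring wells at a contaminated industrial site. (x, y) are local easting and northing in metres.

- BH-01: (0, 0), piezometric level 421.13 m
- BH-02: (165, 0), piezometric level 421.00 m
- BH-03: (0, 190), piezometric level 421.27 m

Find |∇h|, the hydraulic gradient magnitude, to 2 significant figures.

∂h/∂x = (421.00 − 421.13) / (165 − 0) = -0.0007879
∂h/∂y = (421.27 − 421.13) / (190 − 0) = +0.0007368
|∇h| = √(-0.0007879² + 0.0007368²) = 0.001079

0.0011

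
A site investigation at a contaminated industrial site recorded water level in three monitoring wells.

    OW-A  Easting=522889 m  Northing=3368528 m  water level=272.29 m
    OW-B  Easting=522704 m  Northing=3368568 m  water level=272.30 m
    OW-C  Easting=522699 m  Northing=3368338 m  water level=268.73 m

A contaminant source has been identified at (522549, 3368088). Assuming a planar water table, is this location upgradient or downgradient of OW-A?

Taking OW-A as reference: OW-B−OW-A = (-185, 40, +0.01); OW-C−OW-A = (-190, -190, -3.56).
Determinant of the coordinate differences = (-185)·(-190) − (-190)·40 = 42750.
∂h/∂x = [(+0.01)·(-190) − (-3.56)·40] / 42750 = +0.003287
∂h/∂y = [(-185)·(-3.56) − (-190)·(+0.01)] / 42750 = +0.01545
Head at (522549, 3368088) = 272.29 + (+0.003287)·(-340) + (+0.01545)·(-440) = 264.37 m.
That is lower than the 272.29 m at OW-A, so the point is downgradient.

downgradient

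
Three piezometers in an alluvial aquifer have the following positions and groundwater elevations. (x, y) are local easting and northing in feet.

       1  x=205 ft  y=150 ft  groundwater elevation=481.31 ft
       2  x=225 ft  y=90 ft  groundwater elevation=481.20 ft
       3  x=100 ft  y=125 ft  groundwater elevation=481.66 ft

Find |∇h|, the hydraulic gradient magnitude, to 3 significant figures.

Taking 1 as reference: 2−1 = (20, -60, -0.11); 3−1 = (-105, -25, +0.35).
Solve a·Δx + b·Δy = Δh: det = 20·(-25) − (-105)·(-60) = -6800.
∂h/∂x = [(-0.11)·(-25) − (+0.35)·(-60)] / -6800 = -0.003493
∂h/∂y = [20·(+0.35) − (-105)·(-0.11)] / -6800 = +0.0006691
|∇h| = √(-0.003493² + 0.0006691²) = 0.003557

0.00356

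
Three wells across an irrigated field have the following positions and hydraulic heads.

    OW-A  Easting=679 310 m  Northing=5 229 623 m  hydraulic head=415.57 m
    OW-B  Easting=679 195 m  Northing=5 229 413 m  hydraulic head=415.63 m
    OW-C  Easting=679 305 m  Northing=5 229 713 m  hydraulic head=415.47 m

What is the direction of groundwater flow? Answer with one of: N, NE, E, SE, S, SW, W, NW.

NW

Differences from OW-A: to OW-B (Δx, Δy, Δh) = (-115, -210, +0.06); to OW-C = (-5, 90, -0.10).
Determinant of the coordinate differences = (-115)·90 − (-5)·(-210) = -11400.
∂h/∂x = [(+0.06)·90 − (-0.10)·(-210)] / -11400 = +0.001368
∂h/∂y = [(-115)·(-0.10) − (-5)·(+0.06)] / -11400 = -0.001035
Flow = −∇h = (-0.001368 east, +0.001035 north), which points northwest.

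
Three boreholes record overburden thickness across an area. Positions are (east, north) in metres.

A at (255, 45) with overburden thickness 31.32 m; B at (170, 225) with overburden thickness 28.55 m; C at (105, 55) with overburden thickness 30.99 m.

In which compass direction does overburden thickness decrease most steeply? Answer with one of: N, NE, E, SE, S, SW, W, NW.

Taking A as reference: B−A = (-85, 180, -2.77); C−A = (-150, 10, -0.33).
Solve a·Δx + b·Δy = Δd: det = (-85)·10 − (-150)·180 = 26150.
∂d/∂x = [(-2.77)·10 − (-0.33)·180] / 26150 = +0.001212
∂d/∂y = [(-85)·(-0.33) − (-150)·(-2.77)] / 26150 = -0.01482
Steepest decrease is along −∇f = (-0.001212 E, +0.01482 N) → north.

N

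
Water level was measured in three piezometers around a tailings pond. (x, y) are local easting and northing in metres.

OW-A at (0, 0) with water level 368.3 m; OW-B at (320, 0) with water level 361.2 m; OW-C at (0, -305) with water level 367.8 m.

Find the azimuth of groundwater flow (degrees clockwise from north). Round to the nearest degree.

∂h/∂x = (361.2 − 368.3) / (320 − 0) = -0.02219
∂h/∂y = (367.8 − 368.3) / (-305 − 0) = +0.001639
Flow direction (−∇h) has components (+0.02219 E, -0.001639 N).
Azimuth = atan2(E, N) = atan2(+0.02219, -0.001639) = 94.2° ≈ 094°.

094°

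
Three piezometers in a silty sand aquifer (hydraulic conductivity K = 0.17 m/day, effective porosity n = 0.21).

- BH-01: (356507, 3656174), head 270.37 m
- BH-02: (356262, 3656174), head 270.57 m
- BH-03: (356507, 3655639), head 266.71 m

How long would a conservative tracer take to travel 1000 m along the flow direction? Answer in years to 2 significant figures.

490 years

∂h/∂x = (270.57 − 270.37) / (356262 − 356507) = -0.0008163
∂h/∂y = (266.71 − 270.37) / (3655639 − 3656174) = +0.006841
|∇h| = √(-0.0008163² + 0.006841²) = 0.00689
Seepage velocity v = K·i/n = 0.17 × 0.00689 / 0.21 = 0.005578 m/day.
t = 1000 / 0.005578 = 1.793e+05 days = 491 years.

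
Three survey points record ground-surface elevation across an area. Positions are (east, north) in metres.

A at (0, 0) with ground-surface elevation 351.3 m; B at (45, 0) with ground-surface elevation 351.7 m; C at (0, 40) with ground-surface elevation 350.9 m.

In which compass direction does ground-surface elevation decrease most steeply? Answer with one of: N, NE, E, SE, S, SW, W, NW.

∂z/∂x = (351.7 − 351.3) / (45 − 0) = +0.008889
∂z/∂y = (350.9 − 351.3) / (40 − 0) = -0.01000
Steepest decrease is along −∇f = (-0.008889 E, +0.01000 N) → northwest.

NW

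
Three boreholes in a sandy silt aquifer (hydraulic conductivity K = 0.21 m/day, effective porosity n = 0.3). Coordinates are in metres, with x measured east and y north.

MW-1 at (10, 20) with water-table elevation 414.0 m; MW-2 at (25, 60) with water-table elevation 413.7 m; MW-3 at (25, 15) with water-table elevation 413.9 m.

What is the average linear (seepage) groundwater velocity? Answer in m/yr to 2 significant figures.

2.4 m/yr

With h = a·x + b·y + c and MW-1 as origin, the differences give:
  15·a + 40·b = -0.3
  15·a + (-5)·b = -0.1
Eliminate b (×(-5) and ×40, subtract): -675·a = 5.50 → a = ∂h/∂x = -0.008148
Back-substitute: b = ∂h/∂y = -0.004444.
|∇h| = √(-0.008148² + -0.004444²) = 0.009281
Seepage velocity v = K·i/n = 0.21 × 0.009281 / 0.3 = 0.006497 m/day = 2.373 m/yr.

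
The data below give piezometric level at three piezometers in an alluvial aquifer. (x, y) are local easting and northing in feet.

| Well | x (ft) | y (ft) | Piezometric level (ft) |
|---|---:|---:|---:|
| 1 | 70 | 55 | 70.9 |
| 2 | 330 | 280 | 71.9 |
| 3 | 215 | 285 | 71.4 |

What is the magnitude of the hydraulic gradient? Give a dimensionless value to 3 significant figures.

0.00436

Three-point gradient (reference 1): Δ to 2 = (260, 225, +1.0), Δ to 3 = (145, 230, +0.5).
∂h/∂x = +0.004324, ∂h/∂y = -0.0005520 (det = 27175).
|∇h| = √(0.004324² + -0.0005520²) = 0.004359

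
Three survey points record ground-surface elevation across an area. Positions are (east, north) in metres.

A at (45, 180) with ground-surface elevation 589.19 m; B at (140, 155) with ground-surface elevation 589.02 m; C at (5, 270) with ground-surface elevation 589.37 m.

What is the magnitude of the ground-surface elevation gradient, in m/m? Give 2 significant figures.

Taking A as reference: B−A = (95, -25, -0.17); C−A = (-40, 90, +0.18).
Determinant of the coordinate differences = 95·90 − (-40)·(-25) = 7550.
∂z/∂x = [(-0.17)·90 − (+0.18)·(-25)] / 7550 = -0.001430
∂z/∂y = [95·(+0.18) − (-40)·(-0.17)] / 7550 = +0.001364
|∇f| = √(-0.001430² + 0.001364²) = 0.001976 m/m

0.0020 m/m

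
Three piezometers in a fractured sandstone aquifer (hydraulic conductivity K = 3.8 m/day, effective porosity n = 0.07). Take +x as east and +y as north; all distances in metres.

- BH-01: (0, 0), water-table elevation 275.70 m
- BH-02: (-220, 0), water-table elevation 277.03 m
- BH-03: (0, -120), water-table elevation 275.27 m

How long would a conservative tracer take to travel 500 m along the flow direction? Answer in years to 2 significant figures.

3.6 years

∂h/∂x = (277.03 − 275.70) / (-220 − 0) = -0.006045
∂h/∂y = (275.27 − 275.70) / (-120 − 0) = +0.003583
|∇h| = √(-0.006045² + 0.003583²) = 0.007027
Seepage velocity v = K·i/n = 3.8 × 0.007027 / 0.07 = 0.3815 m/day.
t = 500 / 0.3815 = 1311 days = 3.59 years.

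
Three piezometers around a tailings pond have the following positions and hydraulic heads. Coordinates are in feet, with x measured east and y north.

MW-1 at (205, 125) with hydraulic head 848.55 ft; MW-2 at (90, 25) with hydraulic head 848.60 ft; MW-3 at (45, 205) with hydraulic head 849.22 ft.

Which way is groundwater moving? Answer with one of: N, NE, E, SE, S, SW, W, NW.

Differences from MW-1: to MW-2 (Δx, Δy, Δh) = (-115, -100, +0.05); to MW-3 = (-160, 80, +0.67).
Solve a·Δx + b·Δy = Δh: det = (-115)·80 − (-160)·(-100) = -25200.
∂h/∂x = [(+0.05)·80 − (+0.67)·(-100)] / -25200 = -0.002817
∂h/∂y = [(-115)·(+0.67) − (-160)·(+0.05)] / -25200 = +0.002740
Flow = −∇h = (+0.002817 east, -0.002740 north), which points southeast.

SE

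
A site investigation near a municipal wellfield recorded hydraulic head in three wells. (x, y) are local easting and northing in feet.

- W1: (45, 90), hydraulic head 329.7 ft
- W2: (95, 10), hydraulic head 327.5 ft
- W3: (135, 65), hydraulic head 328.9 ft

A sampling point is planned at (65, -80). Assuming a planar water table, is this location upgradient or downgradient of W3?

downgradient

With h = a·x + b·y + c and W1 as origin, the differences give:
  50·a + (-80)·b = -2.2
  90·a + (-25)·b = -0.8
Eliminate b (×(-25) and ×(-80), subtract): 5950·a = -9.00 → a = ∂h/∂x = -0.001513
Back-substitute: b = ∂h/∂y = +0.02655.
Head at (65, -80) = 329.7 + (-0.001513)·(20) + (+0.02655)·(-170) = 325.16 ft.
That is lower than the 328.9 ft at W3, so the point is downgradient.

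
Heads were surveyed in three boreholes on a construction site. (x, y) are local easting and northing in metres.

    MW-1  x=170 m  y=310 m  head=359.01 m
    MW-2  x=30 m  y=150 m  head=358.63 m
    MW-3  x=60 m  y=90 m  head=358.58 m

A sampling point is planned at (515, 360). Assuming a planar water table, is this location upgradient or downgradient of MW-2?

Taking MW-1 as reference: MW-2−MW-1 = (-140, -160, -0.38); MW-3−MW-1 = (-110, -220, -0.43).
Determinant of the coordinate differences = (-140)·(-220) − (-110)·(-160) = 13200.
∂h/∂x = [(-0.38)·(-220) − (-0.43)·(-160)] / 13200 = +0.001121
∂h/∂y = [(-140)·(-0.43) − (-110)·(-0.38)] / 13200 = +0.001394
Head at (515, 360) = 359.01 + (+0.001121)·(345) + (+0.001394)·(50) = 359.47 m.
That is higher than the 358.63 m at MW-2, so the point is upgradient.

upgradient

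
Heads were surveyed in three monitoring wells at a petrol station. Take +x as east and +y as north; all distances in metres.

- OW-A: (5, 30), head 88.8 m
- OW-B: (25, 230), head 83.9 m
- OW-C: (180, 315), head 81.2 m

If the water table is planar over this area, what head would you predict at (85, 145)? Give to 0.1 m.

85.7 m

Differences from OW-A: to OW-B (Δx, Δy, Δh) = (20, 200, -4.9); to OW-C = (175, 285, -7.6).
Solve a·Δx + b·Δy = Δh: det = 20·285 − 175·200 = -29300.
∂h/∂x = [(-4.9)·285 − (-7.6)·200] / -29300 = -0.004215
∂h/∂y = [20·(-7.6) − 175·(-4.9)] / -29300 = -0.02408
h(85, 145) = 88.8 + (-0.004215)·(80) + (-0.02408)·(115) = 88.8 -0.337 -2.769 = 85.694 m.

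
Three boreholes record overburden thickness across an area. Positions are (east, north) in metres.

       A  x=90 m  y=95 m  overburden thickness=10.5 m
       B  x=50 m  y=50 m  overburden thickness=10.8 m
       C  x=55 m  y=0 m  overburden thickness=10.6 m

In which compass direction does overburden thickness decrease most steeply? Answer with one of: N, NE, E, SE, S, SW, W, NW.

Three-point gradient (reference A): Δ to B = (-40, -45, +0.3), Δ to C = (-35, -95, +0.1).
∂d/∂x = -0.01079, ∂d/∂y = +0.002921 (det = 2225).
Steepest decrease is along −∇f = (+0.01079 E, -0.002921 N) → east.

E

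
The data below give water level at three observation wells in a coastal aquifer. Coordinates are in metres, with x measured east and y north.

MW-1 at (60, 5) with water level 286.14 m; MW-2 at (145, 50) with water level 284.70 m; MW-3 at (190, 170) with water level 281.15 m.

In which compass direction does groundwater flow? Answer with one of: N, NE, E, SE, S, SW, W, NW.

Taking MW-1 as reference: MW-2−MW-1 = (85, 45, -1.44); MW-3−MW-1 = (130, 165, -4.99).
Determinant of the coordinate differences = 85·165 − 130·45 = 8175.
∂h/∂x = [(-1.44)·165 − (-4.99)·45] / 8175 = -0.001596
∂h/∂y = [85·(-4.99) − 130·(-1.44)] / 8175 = -0.02898
Flow = −∇h = (+0.001596 east, +0.02898 north), which points north.

N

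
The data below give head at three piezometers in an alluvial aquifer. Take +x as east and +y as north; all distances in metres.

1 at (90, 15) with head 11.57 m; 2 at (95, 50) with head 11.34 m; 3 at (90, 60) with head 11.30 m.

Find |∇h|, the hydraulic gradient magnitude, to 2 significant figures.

0.0072

Differences from 1: to 2 (Δx, Δy, Δh) = (5, 35, -0.23); to 3 = (0, 45, -0.27).
Determinant of the coordinate differences = 5·45 − 0·35 = 225.
∂h/∂x = [(-0.23)·45 − (-0.27)·35] / 225 = -0.004000
∂h/∂y = [5·(-0.27) − 0·(-0.23)] / 225 = -0.006000
|∇h| = √(-0.004000² + -0.006000²) = 0.007211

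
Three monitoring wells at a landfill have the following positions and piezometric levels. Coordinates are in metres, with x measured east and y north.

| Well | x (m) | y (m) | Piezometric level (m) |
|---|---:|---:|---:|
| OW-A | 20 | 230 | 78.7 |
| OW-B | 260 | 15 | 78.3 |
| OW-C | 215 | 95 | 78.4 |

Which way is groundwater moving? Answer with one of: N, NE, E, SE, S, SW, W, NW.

SE

Taking OW-A as reference: OW-B−OW-A = (240, -215, -0.4); OW-C−OW-A = (195, -135, -0.3).
Solve a·Δx + b·Δy = Δh: det = 240·(-135) − 195·(-215) = 9525.
∂h/∂x = [(-0.4)·(-135) − (-0.3)·(-215)] / 9525 = -0.001102
∂h/∂y = [240·(-0.3) − 195·(-0.4)] / 9525 = +0.0006299
Flow = −∇h = (+0.001102 east, -0.0006299 north), which points southeast.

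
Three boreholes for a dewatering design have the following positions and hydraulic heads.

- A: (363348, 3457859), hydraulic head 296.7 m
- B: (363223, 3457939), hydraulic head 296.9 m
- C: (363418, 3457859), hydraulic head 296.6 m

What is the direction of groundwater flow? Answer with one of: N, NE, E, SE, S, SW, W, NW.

E

With h = a·x + b·y + c and A as origin, the differences give:
  (-125)·a + 80·b = +0.2
  70·a + 0·b = -0.1
Eliminate b (×0 and ×80, subtract): -5600·a = 8.00 → a = ∂h/∂x = -0.001429
Back-substitute: b = ∂h/∂y = +0.0002679.
Flow = −∇h = (+0.001429 east, -0.0002679 north), which points east.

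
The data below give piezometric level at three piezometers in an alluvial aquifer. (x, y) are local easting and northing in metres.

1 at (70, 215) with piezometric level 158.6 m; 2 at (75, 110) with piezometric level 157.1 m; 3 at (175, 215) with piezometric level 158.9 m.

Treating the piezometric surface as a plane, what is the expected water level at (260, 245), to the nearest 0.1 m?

Taking 1 as reference: 2−1 = (5, -105, -1.5); 3−1 = (105, 0, +0.3).
Solve a·Δx + b·Δy = Δh: det = 5·0 − 105·(-105) = 11025.
∂h/∂x = [(-1.5)·0 − (+0.3)·(-105)] / 11025 = +0.002857
∂h/∂y = [5·(+0.3) − 105·(-1.5)] / 11025 = +0.01442
h(260, 245) = 158.6 + (+0.002857)·(190) + (+0.01442)·(30) = 158.6 +0.543 +0.433 = 159.576 m.

159.6 m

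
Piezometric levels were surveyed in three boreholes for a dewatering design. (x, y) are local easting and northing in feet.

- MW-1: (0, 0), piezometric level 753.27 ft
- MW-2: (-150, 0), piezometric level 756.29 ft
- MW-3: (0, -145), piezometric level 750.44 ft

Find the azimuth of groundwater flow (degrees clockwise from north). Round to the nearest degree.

134°

∂h/∂x = (756.29 − 753.27) / (-150 − 0) = -0.02013
∂h/∂y = (750.44 − 753.27) / (-145 − 0) = +0.01952
Flow direction (−∇h) has components (+0.02013 E, -0.01952 N).
Azimuth = atan2(E, N) = atan2(+0.02013, -0.01952) = 134.1° ≈ 134°.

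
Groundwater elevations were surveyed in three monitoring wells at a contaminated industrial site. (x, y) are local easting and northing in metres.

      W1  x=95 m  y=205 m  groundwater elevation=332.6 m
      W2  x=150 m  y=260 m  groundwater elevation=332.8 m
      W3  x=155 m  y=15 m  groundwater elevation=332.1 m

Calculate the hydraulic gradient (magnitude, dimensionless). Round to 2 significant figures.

Three-point gradient (reference W1): Δ to W2 = (55, 55, +0.2), Δ to W3 = (60, -190, -0.5).
∂h/∂x = +0.0007636, ∂h/∂y = +0.002873 (det = -13750).
|∇h| = √(0.0007636² + 0.002873²) = 0.002973

0.0030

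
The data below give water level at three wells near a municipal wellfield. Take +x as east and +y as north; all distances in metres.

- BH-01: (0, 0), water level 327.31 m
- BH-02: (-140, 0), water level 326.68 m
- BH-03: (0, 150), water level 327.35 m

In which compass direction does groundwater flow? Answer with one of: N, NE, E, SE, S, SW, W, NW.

W

∂h/∂x = (326.68 − 327.31) / (-140 − 0) = +0.004500
∂h/∂y = (327.35 − 327.31) / (150 − 0) = +0.0002667
Flow = −∇h = (-0.004500 east, -0.0002667 north), which points west.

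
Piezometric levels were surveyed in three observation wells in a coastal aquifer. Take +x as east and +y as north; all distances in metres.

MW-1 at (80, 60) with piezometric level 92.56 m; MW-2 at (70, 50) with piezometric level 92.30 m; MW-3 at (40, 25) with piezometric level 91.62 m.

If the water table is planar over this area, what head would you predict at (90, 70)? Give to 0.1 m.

92.8 m

With h = a·x + b·y + c and MW-1 as origin, the differences give:
  (-10)·a + (-10)·b = -0.26
  (-40)·a + (-35)·b = -0.94
Eliminate b (×(-35) and ×(-10), subtract): -50·a = -0.300 → a = ∂h/∂x = +0.006000
Back-substitute: b = ∂h/∂y = +0.02000.
h(90, 70) = 92.56 + (+0.006000)·(10) + (+0.02000)·(10) = 92.56 +0.060 +0.200 = 92.820 m.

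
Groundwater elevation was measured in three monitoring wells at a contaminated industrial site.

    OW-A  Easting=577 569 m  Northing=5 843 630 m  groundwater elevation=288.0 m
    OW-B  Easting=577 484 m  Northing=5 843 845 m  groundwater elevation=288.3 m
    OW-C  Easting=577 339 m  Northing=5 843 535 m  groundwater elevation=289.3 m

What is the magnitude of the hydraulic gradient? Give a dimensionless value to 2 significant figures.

With h = a·x + b·y + c and OW-A as origin, the differences give:
  (-85)·a + 215·b = +0.3
  (-230)·a + (-95)·b = +1.3
Eliminate b (×(-95) and ×215, subtract): 57525·a = -308.00 → a = ∂h/∂x = -0.005354
Back-substitute: b = ∂h/∂y = -0.0007214.
|∇h| = √(-0.005354² + -0.0007214²) = 0.005402

0.0054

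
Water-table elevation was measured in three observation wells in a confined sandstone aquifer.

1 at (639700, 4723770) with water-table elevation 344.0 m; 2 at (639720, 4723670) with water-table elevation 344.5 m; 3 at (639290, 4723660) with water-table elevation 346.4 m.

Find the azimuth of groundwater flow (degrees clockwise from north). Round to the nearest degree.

036°

Differences from 1: to 2 (Δx, Δy, Δh) = (20, -100, +0.5); to 3 = (-410, -110, +2.4).
Determinant of the coordinate differences = 20·(-110) − (-410)·(-100) = -43200.
∂h/∂x = [(+0.5)·(-110) − (+2.4)·(-100)] / -43200 = -0.004282
∂h/∂y = [20·(+2.4) − (-410)·(+0.5)] / -43200 = -0.005856
Flow direction (−∇h) has components (+0.004282 E, +0.005856 N).
Azimuth = atan2(E, N) = atan2(+0.004282, +0.005856) = 36.2° ≈ 036°.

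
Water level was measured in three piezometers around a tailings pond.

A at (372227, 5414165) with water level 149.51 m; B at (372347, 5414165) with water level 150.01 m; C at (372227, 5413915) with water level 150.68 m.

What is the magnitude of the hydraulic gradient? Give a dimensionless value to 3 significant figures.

∂h/∂x = (150.01 − 149.51) / (372347 − 372227) = +0.004167
∂h/∂y = (150.68 − 149.51) / (5413915 − 5414165) = -0.004680
|∇h| = √(0.004167² + -0.004680²) = 0.006266

0.00627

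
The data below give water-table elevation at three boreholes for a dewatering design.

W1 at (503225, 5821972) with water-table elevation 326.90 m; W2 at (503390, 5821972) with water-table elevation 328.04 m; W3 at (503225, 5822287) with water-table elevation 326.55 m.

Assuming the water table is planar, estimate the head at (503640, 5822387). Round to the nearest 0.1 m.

∂h/∂x = (328.04 − 326.90) / (503390 − 503225) = +0.006909
∂h/∂y = (326.55 − 326.90) / (5822287 − 5821972) = -0.001111
h(503640, 5822387) = 326.90 + (+0.006909)·(415) + (-0.001111)·(415) = 326.90 +2.867 -0.461 = 329.306 m.

329.3 m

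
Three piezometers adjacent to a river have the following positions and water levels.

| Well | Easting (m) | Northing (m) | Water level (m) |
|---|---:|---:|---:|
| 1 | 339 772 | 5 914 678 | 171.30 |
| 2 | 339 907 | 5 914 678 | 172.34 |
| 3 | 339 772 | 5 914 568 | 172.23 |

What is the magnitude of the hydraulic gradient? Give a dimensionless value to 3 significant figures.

0.0114

∂h/∂x = (172.34 − 171.30) / (339907 − 339772) = +0.007704
∂h/∂y = (172.23 − 171.30) / (5914568 − 5914678) = -0.008455
|∇h| = √(0.007704² + -0.008455²) = 0.01144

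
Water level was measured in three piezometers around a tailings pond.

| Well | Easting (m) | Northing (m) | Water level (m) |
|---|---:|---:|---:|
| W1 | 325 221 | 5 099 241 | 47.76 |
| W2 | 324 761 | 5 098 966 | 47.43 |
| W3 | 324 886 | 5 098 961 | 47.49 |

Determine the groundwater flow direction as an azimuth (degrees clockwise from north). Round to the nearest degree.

With h = a·x + b·y + c and W1 as origin, the differences give:
  (-460)·a + (-275)·b = -0.33
  (-335)·a + (-280)·b = -0.27
Eliminate b (×(-280) and ×(-275), subtract): 36675·a = 18.150 → a = ∂h/∂x = +0.0004949
Back-substitute: b = ∂h/∂y = +0.0003722.
Flow direction (−∇h) has components (-0.0004949 E, -0.0003722 N).
Azimuth = atan2(E, N) = atan2(-0.0004949, -0.0003722) = 233.1° ≈ 233°.

233°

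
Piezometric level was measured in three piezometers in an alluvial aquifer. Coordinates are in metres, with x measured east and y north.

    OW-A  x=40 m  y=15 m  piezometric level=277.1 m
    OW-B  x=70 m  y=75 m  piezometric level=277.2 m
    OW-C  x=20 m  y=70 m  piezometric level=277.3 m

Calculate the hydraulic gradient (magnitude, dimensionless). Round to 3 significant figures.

0.00362

Differences from OW-A: to OW-B (Δx, Δy, Δh) = (30, 60, +0.1); to OW-C = (-20, 55, +0.2).
Determinant of the coordinate differences = 30·55 − (-20)·60 = 2850.
∂h/∂x = [(+0.1)·55 − (+0.2)·60] / 2850 = -0.002281
∂h/∂y = [30·(+0.2) − (-20)·(+0.1)] / 2850 = +0.002807
|∇h| = √(-0.002281² + 0.002807²) = 0.003617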